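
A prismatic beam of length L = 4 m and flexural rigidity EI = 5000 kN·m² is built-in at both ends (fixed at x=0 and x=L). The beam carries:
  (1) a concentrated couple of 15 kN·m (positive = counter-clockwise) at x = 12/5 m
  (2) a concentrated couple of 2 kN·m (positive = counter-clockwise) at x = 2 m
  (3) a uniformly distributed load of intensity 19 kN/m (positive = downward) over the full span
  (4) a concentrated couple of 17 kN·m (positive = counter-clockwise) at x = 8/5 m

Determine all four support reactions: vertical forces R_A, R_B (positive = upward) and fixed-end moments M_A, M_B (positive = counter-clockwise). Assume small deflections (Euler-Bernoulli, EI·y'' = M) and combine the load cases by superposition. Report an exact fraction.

Load 1 — applied couple M₀=15 kN·m at a=12/5 m (b=L-a=8/5):
  R_A = 6M₀ab/L³ = 6·15·(12/5)·(8/5)/4³ = 27/5 kN
  M_A = M₀b(2a-b)/L² = 15·(8/5)·(2·(12/5)-(8/5))/4² = 24/5 kN·m
  R_B = -6M₀ab/L³ = -6·15·(12/5)·(8/5)/4³ = -27/5 kN
  M_B = M₀a(2b-a)/L² = 15·(12/5)·(2·(8/5)-(12/5))/4² = 9/5 kN·m
Load 2 — applied couple M₀=2 kN·m at a=2 m (b=L-a=2):
  R_A = 6M₀ab/L³ = 6·2·2·2/4³ = 3/4 kN
  M_A = M₀b(2a-b)/L² = 2·2·(2·2-2)/4² = 1/2 kN·m
  R_B = -6M₀ab/L³ = -6·2·2·2/4³ = -3/4 kN
  M_B = M₀a(2b-a)/L² = 2·2·(2·2-2)/4² = 1/2 kN·m
Load 3 — uniform load w=19 kN/m over full span:
  R_A = wL/2 = 19·4/2 = 38 kN
  M_A = wL²/12 = 19·4²/12 = 76/3 kN·m
  R_B = wL/2 = 19·4/2 = 38 kN
  M_B = -wL²/12 = -19·4²/12 = -76/3 kN·m
Load 4 — applied couple M₀=17 kN·m at a=8/5 m (b=L-a=12/5):
  R_A = 6M₀ab/L³ = 6·17·(8/5)·(12/5)/4³ = 153/25 kN
  M_A = M₀b(2a-b)/L² = 17·(12/5)·(2·(8/5)-(12/5))/4² = 51/25 kN·m
  R_B = -6M₀ab/L³ = -6·17·(8/5)·(12/5)/4³ = -153/25 kN
  M_B = M₀a(2b-a)/L² = 17·(8/5)·(2·(12/5)-(8/5))/4² = 136/25 kN·m
Superposition: R_A = 5027/100 kN, M_A = 4901/150 kN·m, R_B = 2573/100 kN, M_B = -2639/150 kN·m

R_A = 5027/100 kN, M_A = 4901/150 kN·m, R_B = 2573/100 kN, M_B = -2639/150 kN·m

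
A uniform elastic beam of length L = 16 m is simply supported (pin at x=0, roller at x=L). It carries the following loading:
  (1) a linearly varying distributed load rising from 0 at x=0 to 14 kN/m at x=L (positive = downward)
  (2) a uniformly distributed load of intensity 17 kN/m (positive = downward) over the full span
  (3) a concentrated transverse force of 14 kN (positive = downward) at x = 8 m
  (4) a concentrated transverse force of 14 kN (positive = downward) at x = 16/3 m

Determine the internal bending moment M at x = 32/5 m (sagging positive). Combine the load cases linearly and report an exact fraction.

M(32/5) = 101568/125 kN·m

Load 1 — triangular load w₀=14 kN/m (0→w₀ over full span):
  M_1 = w₀Lx/6 - w₀x³/(6L) = 14·16·(32/5)/6 - 14·(32/5)³/(6·16) = 25088/125 kN·m
Load 2 — uniform load w=17 kN/m over full span:
  M_2 = wx(L-x)/2 = 17·(32/5)·(16-(32/5))/2 = 13056/25 kN·m
Load 3 — point force P=14 kN at a=8 m (b=L-a=8):
  M_3 = Pbx/L  [x≤a] = 14·8·(32/5)/16 = 224/5 kN·m
Load 4 — point force P=14 kN at a=16/3 m (b=L-a=32/3):
  M_4 = Pa(L-x)/L  [x>a] = 14·(16/3)·(16-(32/5))/16 = 224/5 kN·m
Superposition: M = Σ M_i = 101568/125 kN·m ≈ 812.544000 kN·m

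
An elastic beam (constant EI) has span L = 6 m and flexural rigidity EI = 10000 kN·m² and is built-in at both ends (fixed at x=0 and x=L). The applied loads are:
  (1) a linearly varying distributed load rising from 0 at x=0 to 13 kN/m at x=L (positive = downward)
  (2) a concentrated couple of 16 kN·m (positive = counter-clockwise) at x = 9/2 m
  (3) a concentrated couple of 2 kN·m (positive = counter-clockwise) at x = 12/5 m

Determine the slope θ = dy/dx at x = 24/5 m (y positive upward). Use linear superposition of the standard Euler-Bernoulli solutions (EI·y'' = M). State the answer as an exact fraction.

θ(24/5) = 1353/781250 rad

Load 1 — triangular load w₀=13 kN/m (0→w₀ over full span):
  θ_1 = -w₀(2x(L-x)(L-2x)(x+2L)+x²(L-x)²)/(120LEI) = -13·(2·(24/5)·(6-(24/5))·(6-2·(24/5))·((24/5)+2·6)+(24/5)²·(6-(24/5))²)/(120·6·10000) = 468/390625 rad
Load 2 — applied couple M₀=16 kN·m at a=9/2 m (b=L-a=3/2):
  θ_2 = (R_Ax²/2 - M_Ax - M₀(x-a))/EI  [x>a] with R_A=3, M_A=5 = (3·(24/5)²/2 - 5·(24/5) - 16·((24/5)-(9/2)))/10000 = 9/15625 rad
Load 3 — applied couple M₀=2 kN·m at a=12/5 m (b=L-a=18/5):
  θ_3 = (R_Ax²/2 - M_Ax - M₀(x-a))/EI  [x>a] with R_A=12/25, M_A=6/25 = ((12/25)·(24/5)²/2 - (6/25)·(24/5) - 2·((24/5)-(12/5)))/10000 = -33/781250 rad
Superposition: θ = Σ θ_i = 1353/781250 rad ≈ 0.001732 rad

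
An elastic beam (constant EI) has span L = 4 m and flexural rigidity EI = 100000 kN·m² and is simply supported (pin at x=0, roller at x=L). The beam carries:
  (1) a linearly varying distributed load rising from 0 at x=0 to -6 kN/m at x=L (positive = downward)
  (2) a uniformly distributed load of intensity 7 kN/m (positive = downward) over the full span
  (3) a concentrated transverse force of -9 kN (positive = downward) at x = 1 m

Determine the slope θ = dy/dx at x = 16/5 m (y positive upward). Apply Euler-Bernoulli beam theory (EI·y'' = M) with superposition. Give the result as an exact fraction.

θ(16/5) = 51289/1500000000 rad

Load 1 — triangular load w₀=-6 kN/m (0→w₀ over full span):
  θ_1 = -w₀(7L⁴-30L²x²+15x⁴)/(360LEI) = -(-6)·(7·4⁴-30·4²·(16/5)²+15·(16/5)⁴)/(360·4·100000) = -757/11718750 rad
Load 2 — uniform load w=7 kN/m over full span:
  θ_2 = -w(L³-6Lx²+4x³)/(24EI) = -7·(4³-6·4·(16/5)²+4·(16/5)³)/(24·100000) = 231/1562500 rad
Load 3 — point force P=-9 kN at a=1 m (b=L-a=3):
  θ_3 = -Pa(2L²-6Lx+3x²+a²)/(6LEI)  [x>a] = -(-9)·1·(2·4²-6·4·(16/5)+3·(16/5)²+1²)/(6·4·100000) = -981/20000000 rad
Superposition: θ = Σ θ_i = 51289/1500000000 rad ≈ 0.000034 rad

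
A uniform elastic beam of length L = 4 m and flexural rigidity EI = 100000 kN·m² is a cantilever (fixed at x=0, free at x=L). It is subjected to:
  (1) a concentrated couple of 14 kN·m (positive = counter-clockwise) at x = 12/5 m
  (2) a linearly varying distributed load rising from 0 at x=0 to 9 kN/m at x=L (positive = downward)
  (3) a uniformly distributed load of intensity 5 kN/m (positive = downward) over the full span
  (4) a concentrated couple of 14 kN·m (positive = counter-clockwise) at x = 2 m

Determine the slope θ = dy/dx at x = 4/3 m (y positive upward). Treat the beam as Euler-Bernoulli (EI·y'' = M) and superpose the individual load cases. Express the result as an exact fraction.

θ(4/3) = -491/1012500 rad

Load 1 — applied couple M₀=14 kN·m at a=12/5 m (b=L-a=8/5):
  θ_1 = M₀x/EI  [x≤a] = 14·(4/3)/100000 = 7/37500 rad
Load 2 — triangular load w₀=9 kN/m (0→w₀ over full span):
  θ_2 = (w₀Lx²/4-w₀L²x/3-w₀x⁴/(24L))/EI = (9·4·(4/3)²/4-9·4²·(4/3)/3-9·(4/3)⁴/(24·4))/100000 = -163/337500 rad
Load 3 — uniform load w=5 kN/m over full span:
  θ_3 = -wx(x²-3Lx+3L²)/(6EI) = -5·(4/3)·((4/3)²-3·4·(4/3)+3·4²)/(6·100000) = -19/50625 rad
Load 4 — applied couple M₀=14 kN·m at a=2 m (b=L-a=2):
  θ_4 = M₀x/EI  [x≤a] = 14·(4/3)/100000 = 7/37500 rad
Superposition: θ = Σ θ_i = -491/1012500 rad ≈ -0.000485 rad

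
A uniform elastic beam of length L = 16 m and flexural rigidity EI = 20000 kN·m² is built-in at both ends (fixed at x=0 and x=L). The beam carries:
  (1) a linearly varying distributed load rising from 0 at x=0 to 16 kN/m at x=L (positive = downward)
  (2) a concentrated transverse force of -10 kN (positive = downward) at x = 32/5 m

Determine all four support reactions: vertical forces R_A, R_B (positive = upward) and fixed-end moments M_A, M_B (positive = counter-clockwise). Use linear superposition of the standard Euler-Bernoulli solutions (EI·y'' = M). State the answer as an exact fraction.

Load 1 — triangular load w₀=16 kN/m (0→w₀ over full span):
  R_A = 3w₀L/20 = 3·16·16/20 = 192/5 kN
  M_A = w₀L²/30 = 16·16²/30 = 2048/15 kN·m
  R_B = 7w₀L/20 = 7·16·16/20 = 448/5 kN
  M_B = -w₀L²/20 = -16·16²/20 = -1024/5 kN·m
Load 2 — point force P=-10 kN at a=32/5 m (b=L-a=48/5):
  R_A = Pb²(3a+b)/L³ = (-10)·(48/5)²·(3·(32/5)+(48/5))/16³ = -162/25 kN
  M_A = Pab²/L² = (-10)·(32/5)·(48/5)²/16² = -576/25 kN·m
  R_B = Pa²(a+3b)/L³ = (-10)·(32/5)²·((32/5)+3·(48/5))/16³ = -88/25 kN
  M_B = -Pa²b/L² = -(-10)·(32/5)²·(48/5)/16² = 384/25 kN·m
Superposition: R_A = 798/25 kN, M_A = 8512/75 kN·m, R_B = 2152/25 kN, M_B = -4736/25 kN·m

R_A = 798/25 kN, M_A = 8512/75 kN·m, R_B = 2152/25 kN, M_B = -4736/25 kN·m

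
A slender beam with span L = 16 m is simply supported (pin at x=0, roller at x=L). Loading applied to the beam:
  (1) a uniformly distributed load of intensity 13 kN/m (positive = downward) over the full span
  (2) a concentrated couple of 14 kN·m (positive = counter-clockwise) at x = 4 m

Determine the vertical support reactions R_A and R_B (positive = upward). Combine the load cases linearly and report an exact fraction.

R_A = 839/8 kN, R_B = 825/8 kN

Load 1 — uniform load w=13 kN/m over full span:
  R_A = wL/2 = 13·16/2 = 104 kN
  R_B = wL/2 = 13·16/2 = 104 kN
Load 2 — applied couple M₀=14 kN·m at a=4 m (b=L-a=12):
  R_A = M₀/L = 14/16 = 7/8 kN
  R_B = -M₀/L = -14/16 = -7/8 kN
Superposition: R_A = 839/8 kN, R_B = 825/8 kN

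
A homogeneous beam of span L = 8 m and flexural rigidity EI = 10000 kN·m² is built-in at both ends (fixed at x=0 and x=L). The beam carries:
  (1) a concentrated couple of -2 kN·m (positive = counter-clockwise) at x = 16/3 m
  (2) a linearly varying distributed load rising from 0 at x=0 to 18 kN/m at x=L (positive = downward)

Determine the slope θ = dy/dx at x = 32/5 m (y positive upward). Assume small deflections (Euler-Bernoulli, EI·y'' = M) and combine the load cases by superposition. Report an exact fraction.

θ(32/5) = 4558/1171875 rad

Load 1 — applied couple M₀=-2 kN·m at a=16/3 m (b=L-a=8/3):
  θ_1 = (R_Ax²/2 - M_Ax - M₀(x-a))/EI  [x>a] with R_A=-1/3, M_A=-2/3 = ((-1/3)·(32/5)²/2 - (-2/3)·(32/5) - (-2)·((32/5)-(16/3)))/10000 = -2/46875 rad
Load 2 — triangular load w₀=18 kN/m (0→w₀ over full span):
  θ_2 = -w₀(2x(L-x)(L-2x)(x+2L)+x²(L-x)²)/(120LEI) = -18·(2·(32/5)·(8-(32/5))·(8-2·(32/5))·((32/5)+2·8)+(32/5)²·(8-(32/5))²)/(120·8·10000) = 1536/390625 rad
Superposition: θ = Σ θ_i = 4558/1171875 rad ≈ 0.003889 rad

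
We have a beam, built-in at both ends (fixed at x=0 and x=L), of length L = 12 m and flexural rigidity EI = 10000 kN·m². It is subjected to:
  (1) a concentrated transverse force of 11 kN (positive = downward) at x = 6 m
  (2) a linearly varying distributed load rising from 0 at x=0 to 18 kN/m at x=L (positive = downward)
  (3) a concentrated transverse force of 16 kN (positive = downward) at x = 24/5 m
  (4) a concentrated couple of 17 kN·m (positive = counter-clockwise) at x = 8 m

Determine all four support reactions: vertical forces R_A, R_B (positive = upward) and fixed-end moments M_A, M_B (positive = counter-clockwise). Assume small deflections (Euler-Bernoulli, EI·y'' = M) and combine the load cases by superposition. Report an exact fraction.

Load 1 — point force P=11 kN at a=6 m (b=L-a=6):
  R_A = Pb²(3a+b)/L³ = 11·6²·(3·6+6)/12³ = 11/2 kN
  M_A = Pab²/L² = 11·6·6²/12² = 33/2 kN·m
  R_B = Pa²(a+3b)/L³ = 11·6²·(6+3·6)/12³ = 11/2 kN
  M_B = -Pa²b/L² = -11·6²·6/12² = -33/2 kN·m
Load 2 — triangular load w₀=18 kN/m (0→w₀ over full span):
  R_A = 3w₀L/20 = 3·18·12/20 = 162/5 kN
  M_A = w₀L²/30 = 18·12²/30 = 432/5 kN·m
  R_B = 7w₀L/20 = 7·18·12/20 = 378/5 kN
  M_B = -w₀L²/20 = -18·12²/20 = -648/5 kN·m
Load 3 — point force P=16 kN at a=24/5 m (b=L-a=36/5):
  R_A = Pb²(3a+b)/L³ = 16·(36/5)²·(3·(24/5)+(36/5))/12³ = 1296/125 kN
  M_A = Pab²/L² = 16·(24/5)·(36/5)²/12² = 3456/125 kN·m
  R_B = Pa²(a+3b)/L³ = 16·(24/5)²·((24/5)+3·(36/5))/12³ = 704/125 kN
  M_B = -Pa²b/L² = -16·(24/5)²·(36/5)/12² = -2304/125 kN·m
Load 4 — applied couple M₀=17 kN·m at a=8 m (b=L-a=4):
  R_A = 6M₀ab/L³ = 6·17·8·4/12³ = 17/9 kN
  M_A = M₀b(2a-b)/L² = 17·4·(2·8-4)/12² = 17/3 kN·m
  R_B = -6M₀ab/L³ = -6·17·8·4/12³ = -17/9 kN
  M_B = M₀a(2b-a)/L² = 17·8·(2·4-8)/12² = 0 kN·m
Superposition: R_A = 112853/2250 kN, M_A = 102161/750 kN·m, R_B = 190897/2250 kN, M_B = -41133/250 kN·m

R_A = 112853/2250 kN, M_A = 102161/750 kN·m, R_B = 190897/2250 kN, M_B = -41133/250 kN·m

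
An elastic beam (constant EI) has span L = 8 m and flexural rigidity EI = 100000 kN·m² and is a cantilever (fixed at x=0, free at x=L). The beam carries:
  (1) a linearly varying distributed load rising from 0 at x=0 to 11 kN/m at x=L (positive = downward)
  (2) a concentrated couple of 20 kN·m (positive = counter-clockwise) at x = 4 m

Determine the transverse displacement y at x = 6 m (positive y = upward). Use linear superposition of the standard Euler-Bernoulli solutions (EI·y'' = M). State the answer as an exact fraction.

Load 1 — triangular load w₀=11 kN/m (0→w₀ over full span):
  y_1 = (w₀Lx³/12-w₀L²x²/6-w₀x⁵/(120L))/EI = (11·8·6³/12-11·8²·6²/6-11·6⁵/(120·8))/100000 = -27291/1000000 m
Load 2 — applied couple M₀=20 kN·m at a=4 m (b=L-a=4):
  y_2 = M₀a(2x-a)/(2EI)  [x>a] = 20·4·(2·6-4)/(2·100000) = 2/625 m
Superposition: y = Σ y_i = -24091/1000000 m ≈ -0.024091 m

y(6) = -24091/1000000 m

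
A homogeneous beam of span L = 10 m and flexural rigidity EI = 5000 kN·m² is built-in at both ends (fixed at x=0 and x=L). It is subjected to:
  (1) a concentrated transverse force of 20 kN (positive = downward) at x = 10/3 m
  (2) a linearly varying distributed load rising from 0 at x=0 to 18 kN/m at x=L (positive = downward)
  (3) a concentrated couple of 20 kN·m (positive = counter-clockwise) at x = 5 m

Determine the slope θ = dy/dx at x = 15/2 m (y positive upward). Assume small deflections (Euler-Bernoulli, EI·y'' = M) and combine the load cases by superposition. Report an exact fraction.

θ(15/2) = 1379/76800 rad

Load 1 — point force P=20 kN at a=10/3 m (b=L-a=20/3):
  θ_1 = Pa²(L-x)(2bL-(3b+a)(L-x))/(2L³EI)  [x>a] = 20·(10/3)²·(10-(15/2))·(2·(20/3)·10-(3·(20/3)+(10/3))·(10-(15/2)))/(2·10³·5000) = 1/240 rad
Load 2 — triangular load w₀=18 kN/m (0→w₀ over full span):
  θ_2 = -w₀(2x(L-x)(L-2x)(x+2L)+x²(L-x)²)/(120LEI) = -18·(2·(15/2)·(10-(15/2))·(10-2·(15/2))·((15/2)+2·10)+(15/2)²·(10-(15/2))²)/(120·10·5000) = 369/25600 rad
Load 3 — applied couple M₀=20 kN·m at a=5 m (b=L-a=5):
  θ_3 = (R_Ax²/2 - M_Ax - M₀(x-a))/EI  [x>a] with R_A=3, M_A=5 = (3·(15/2)²/2 - 5·(15/2) - 20·((15/2)-5))/5000 = -1/1600 rad
Superposition: θ = Σ θ_i = 1379/76800 rad ≈ 0.017956 rad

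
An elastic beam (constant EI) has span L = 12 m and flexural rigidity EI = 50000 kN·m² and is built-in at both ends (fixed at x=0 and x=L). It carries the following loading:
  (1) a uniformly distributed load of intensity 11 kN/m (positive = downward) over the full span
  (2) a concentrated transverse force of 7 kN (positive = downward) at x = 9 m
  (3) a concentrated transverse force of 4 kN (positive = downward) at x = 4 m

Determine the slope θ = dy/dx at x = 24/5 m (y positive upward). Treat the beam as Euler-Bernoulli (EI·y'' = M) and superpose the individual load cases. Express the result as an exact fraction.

θ(24/5) = -20903/12500000 rad

Load 1 — uniform load w=11 kN/m over full span:
  θ_1 = -wx(L-x)(L-2x)/(12EI) = -11·(24/5)·(12-(24/5))·(12-2·(24/5))/(12·50000) = -594/390625 rad
Load 2 — point force P=7 kN at a=9 m (b=L-a=3):
  θ_2 = -Pb²x(2aL-(3a+b)x)/(2L³EI)  [x≤a] = -7·3²·(24/5)·(2·9·12-(3·9+3)·(24/5))/(2·12³·50000) = -63/500000 rad
Load 3 — point force P=4 kN at a=4 m (b=L-a=8):
  θ_3 = Pa²(L-x)(2bL-(3b+a)(L-x))/(2L³EI)  [x>a] = 4·4²·(12-(24/5))·(2·8·12-(3·8+4)·(12-(24/5)))/(2·12³·50000) = -2/78125 rad
Superposition: θ = Σ θ_i = -20903/12500000 rad ≈ -0.001672 rad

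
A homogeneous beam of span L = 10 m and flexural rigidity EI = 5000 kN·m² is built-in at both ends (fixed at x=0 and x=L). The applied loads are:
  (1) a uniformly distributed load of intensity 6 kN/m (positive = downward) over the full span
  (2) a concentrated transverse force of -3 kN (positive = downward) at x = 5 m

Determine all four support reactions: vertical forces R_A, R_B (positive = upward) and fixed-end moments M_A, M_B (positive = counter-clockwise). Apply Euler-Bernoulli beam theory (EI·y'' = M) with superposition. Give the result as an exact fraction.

R_A = 57/2 kN, M_A = 185/4 kN·m, R_B = 57/2 kN, M_B = -185/4 kN·m

Load 1 — uniform load w=6 kN/m over full span:
  R_A = wL/2 = 6·10/2 = 30 kN
  M_A = wL²/12 = 6·10²/12 = 50 kN·m
  R_B = wL/2 = 6·10/2 = 30 kN
  M_B = -wL²/12 = -6·10²/12 = -50 kN·m
Load 2 — point force P=-3 kN at a=5 m (b=L-a=5):
  R_A = Pb²(3a+b)/L³ = (-3)·5²·(3·5+5)/10³ = -3/2 kN
  M_A = Pab²/L² = (-3)·5·5²/10² = -15/4 kN·m
  R_B = Pa²(a+3b)/L³ = (-3)·5²·(5+3·5)/10³ = -3/2 kN
  M_B = -Pa²b/L² = -(-3)·5²·5/10² = 15/4 kN·m
Superposition: R_A = 57/2 kN, M_A = 185/4 kN·m, R_B = 57/2 kN, M_B = -185/4 kN·m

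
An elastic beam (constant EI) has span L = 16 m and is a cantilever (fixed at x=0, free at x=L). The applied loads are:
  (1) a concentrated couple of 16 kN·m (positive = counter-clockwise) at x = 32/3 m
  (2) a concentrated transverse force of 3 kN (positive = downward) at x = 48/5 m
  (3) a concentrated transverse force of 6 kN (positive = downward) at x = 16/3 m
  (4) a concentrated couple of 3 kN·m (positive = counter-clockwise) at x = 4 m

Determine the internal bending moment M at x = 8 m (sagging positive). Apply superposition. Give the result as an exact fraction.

M(8) = 56/5 kN·m

Load 1 — applied couple M₀=16 kN·m at a=32/3 m (b=L-a=16/3):
  M_1 = M₀  [x≤a] = 16 = 16 kN·m
Load 2 — point force P=3 kN at a=48/5 m (b=L-a=32/5):
  M_2 = -P(a-x)  [x≤a] = -3·((48/5)-8) = -24/5 kN·m
Load 3 — point force P=6 kN at a=16/3 m (b=L-a=32/3):
  M_3 = 0  [x>a] = 0 kN·m
Load 4 — applied couple M₀=3 kN·m at a=4 m (b=L-a=12):
  M_4 = 0  [x>a] = 0 kN·m
Superposition: M = Σ M_i = 56/5 kN·m ≈ 11.200000 kN·m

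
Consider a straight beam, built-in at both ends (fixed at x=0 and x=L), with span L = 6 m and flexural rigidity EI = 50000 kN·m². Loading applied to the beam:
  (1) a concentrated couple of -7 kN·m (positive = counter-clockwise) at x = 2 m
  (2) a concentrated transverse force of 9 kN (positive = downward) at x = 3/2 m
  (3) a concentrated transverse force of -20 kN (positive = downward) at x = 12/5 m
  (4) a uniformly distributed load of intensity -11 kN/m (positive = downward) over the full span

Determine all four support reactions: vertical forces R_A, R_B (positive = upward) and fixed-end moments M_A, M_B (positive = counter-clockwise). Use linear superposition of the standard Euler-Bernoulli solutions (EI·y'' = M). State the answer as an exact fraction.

Load 1 — applied couple M₀=-7 kN·m at a=2 m (b=L-a=4):
  R_A = 6M₀ab/L³ = 6·(-7)·2·4/6³ = -14/9 kN
  M_A = M₀b(2a-b)/L² = (-7)·4·(2·2-4)/6² = 0 kN·m
  R_B = -6M₀ab/L³ = -6·(-7)·2·4/6³ = 14/9 kN
  M_B = M₀a(2b-a)/L² = (-7)·2·(2·4-2)/6² = -7/3 kN·m
Load 2 — point force P=9 kN at a=3/2 m (b=L-a=9/2):
  R_A = Pb²(3a+b)/L³ = 9·(9/2)²·(3·(3/2)+(9/2))/6³ = 243/32 kN
  M_A = Pab²/L² = 9·(3/2)·(9/2)²/6² = 243/32 kN·m
  R_B = Pa²(a+3b)/L³ = 9·(3/2)²·((3/2)+3·(9/2))/6³ = 45/32 kN
  M_B = -Pa²b/L² = -9·(3/2)²·(9/2)/6² = -81/32 kN·m
Load 3 — point force P=-20 kN at a=12/5 m (b=L-a=18/5):
  R_A = Pb²(3a+b)/L³ = (-20)·(18/5)²·(3·(12/5)+(18/5))/6³ = -324/25 kN
  M_A = Pab²/L² = (-20)·(12/5)·(18/5)²/6² = -432/25 kN·m
  R_B = Pa²(a+3b)/L³ = (-20)·(12/5)²·((12/5)+3·(18/5))/6³ = -176/25 kN
  M_B = -Pa²b/L² = -(-20)·(12/5)²·(18/5)/6² = 288/25 kN·m
Load 4 — uniform load w=-11 kN/m over full span:
  R_A = wL/2 = (-11)·6/2 = -33 kN
  M_A = wL²/12 = (-11)·6²/12 = -33 kN·m
  R_B = wL/2 = (-11)·6/2 = -33 kN
  M_B = -wL²/12 = -(-11)·6²/12 = 33 kN·m
Superposition: R_A = -287437/7200 kN, M_A = -34149/800 kN·m, R_B = -266963/7200 kN, M_B = 95173/2400 kN·m

R_A = -287437/7200 kN, M_A = -34149/800 kN·m, R_B = -266963/7200 kN, M_B = 95173/2400 kN·m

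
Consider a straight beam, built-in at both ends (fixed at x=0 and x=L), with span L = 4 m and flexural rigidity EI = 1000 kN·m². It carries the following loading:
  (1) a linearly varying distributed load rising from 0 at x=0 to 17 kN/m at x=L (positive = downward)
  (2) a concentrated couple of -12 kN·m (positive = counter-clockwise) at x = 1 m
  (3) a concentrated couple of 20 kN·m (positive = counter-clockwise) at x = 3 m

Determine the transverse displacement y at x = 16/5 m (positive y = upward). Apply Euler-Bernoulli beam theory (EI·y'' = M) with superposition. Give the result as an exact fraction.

Load 1 — triangular load w₀=17 kN/m (0→w₀ over full span):
  y_1 = -w₀x²(L-x)²(x+2L)/(120LEI) = -17·(16/5)²·(4-(16/5))²·((16/5)+2·4)/(120·4·1000) = -15232/5859375 m
Load 2 — applied couple M₀=-12 kN·m at a=1 m (b=L-a=3):
  y_2 = (R_Ax³/6 - M_Ax²/2 - M₀(x-a)²/2)/EI  [x>a] with R_A=-27/8, M_A=9/4 = ((-27/8)·(16/5)³/6 - (9/4)·(16/5)²/2 - (-12)·((16/5)-1)²/2)/1000 = -57/62500 m
Load 3 — applied couple M₀=20 kN·m at a=3 m (b=L-a=1):
  y_3 = (R_Ax³/6 - M_Ax²/2 - M₀(x-a)²/2)/EI  [x>a] with R_A=45/8, M_A=25/4 = ((45/8)·(16/5)³/6 - (25/4)·(16/5)²/2 - 20·((16/5)-3)²/2)/1000 = -21/12500 m
Superposition: y = Σ y_i = -60839/11718750 m ≈ -0.005192 m

y(16/5) = -60839/11718750 m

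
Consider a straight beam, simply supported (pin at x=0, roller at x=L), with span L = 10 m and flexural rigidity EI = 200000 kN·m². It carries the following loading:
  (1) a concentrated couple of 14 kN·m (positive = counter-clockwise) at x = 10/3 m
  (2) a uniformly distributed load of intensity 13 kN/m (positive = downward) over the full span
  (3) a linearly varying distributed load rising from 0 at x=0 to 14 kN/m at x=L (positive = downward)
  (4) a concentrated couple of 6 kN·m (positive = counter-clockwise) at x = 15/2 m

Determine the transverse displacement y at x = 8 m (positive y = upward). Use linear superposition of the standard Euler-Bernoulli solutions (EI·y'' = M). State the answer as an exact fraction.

y(8) = -1403639/180000000 m

Load 1 — applied couple M₀=14 kN·m at a=10/3 m (b=L-a=20/3):
  y_1 = (M₀x³/(6L)-M₀(x-a)²/2+C₁x)/EI  [x>a] with C₁=M₀(3b²-L²)/(6L)=70/9 = (14·8³/(6·10)-14·(8-(10/3))²/2+(70/9)·8)/200000 = 329/2250000 m
Load 2 — uniform load w=13 kN/m over full span:
  y_2 = -wx(L³-2Lx²+x³)/(24EI) = -13·8·(10³-2·10·8²+8³)/(24·200000) = -377/75000 m
Load 3 — triangular load w₀=14 kN/m (0→w₀ over full span):
  y_3 = -w₀x(7L⁴-10L²x²+3x⁴)/(360LEI) = -14·8·(7·10⁴-10·10²·8²+3·8⁴)/(360·10·200000) = -889/312500 m
Load 4 — applied couple M₀=6 kN·m at a=15/2 m (b=L-a=5/2):
  y_4 = (M₀x³/(6L)-M₀(x-a)²/2+C₁x)/EI  [x>a] with C₁=M₀(3b²-L²)/(6L)=-65/8 = (6·8³/(6·10)-6·(8-(15/2))²/2+(-65/8)·8)/200000 = -291/4000000 m
Superposition: y = Σ y_i = -1403639/180000000 m ≈ -0.007798 m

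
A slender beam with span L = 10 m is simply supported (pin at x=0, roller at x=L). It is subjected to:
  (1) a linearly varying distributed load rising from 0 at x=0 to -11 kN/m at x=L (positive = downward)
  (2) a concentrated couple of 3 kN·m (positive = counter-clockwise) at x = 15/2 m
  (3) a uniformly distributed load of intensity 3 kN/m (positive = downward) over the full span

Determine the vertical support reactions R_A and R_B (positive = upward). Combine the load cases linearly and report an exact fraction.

Load 1 — triangular load w₀=-11 kN/m (0→w₀ over full span):
  R_A = w₀L/6 = (-11)·10/6 = -55/3 kN
  R_B = w₀L/3 = (-11)·10/3 = -110/3 kN
Load 2 — applied couple M₀=3 kN·m at a=15/2 m (b=L-a=5/2):
  R_A = M₀/L = 3/10 kN
  R_B = -M₀/L = -3/10 kN
Load 3 — uniform load w=3 kN/m over full span:
  R_A = wL/2 = 3·10/2 = 15 kN
  R_B = wL/2 = 3·10/2 = 15 kN
Superposition: R_A = -91/30 kN, R_B = -659/30 kN

R_A = -91/30 kN, R_B = -659/30 kN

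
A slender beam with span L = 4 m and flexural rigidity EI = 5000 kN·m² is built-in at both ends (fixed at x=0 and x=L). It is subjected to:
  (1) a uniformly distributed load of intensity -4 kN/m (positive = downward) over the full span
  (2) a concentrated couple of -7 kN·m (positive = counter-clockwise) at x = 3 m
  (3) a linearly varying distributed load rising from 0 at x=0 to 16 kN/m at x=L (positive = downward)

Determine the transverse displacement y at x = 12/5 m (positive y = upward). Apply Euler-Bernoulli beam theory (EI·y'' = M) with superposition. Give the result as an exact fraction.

y(12/5) = -27819/156250000 m

Load 1 — uniform load w=-4 kN/m over full span:
  y_1 = -wx²(L-x)²/(24EI) = -(-4)·(12/5)²·(4-(12/5))²/(24·5000) = 192/390625 m
Load 2 — applied couple M₀=-7 kN·m at a=3 m (b=L-a=1):
  y_2 = (R_Ax³/6 - M_Ax²/2)/EI  [x≤a] with R_A=-63/32, M_A=-35/16 = ((-63/32)·(12/5)³/6 - (-35/16)·(12/5)²/2)/5000 = 441/1250000 m
Load 3 — triangular load w₀=16 kN/m (0→w₀ over full span):
  y_3 = -w₀x²(L-x)²(x+2L)/(120LEI) = -16·(12/5)²·(4-(12/5))²·((12/5)+2·4)/(120·4·5000) = -9984/9765625 m
Superposition: y = Σ y_i = -27819/156250000 m ≈ -0.000178 m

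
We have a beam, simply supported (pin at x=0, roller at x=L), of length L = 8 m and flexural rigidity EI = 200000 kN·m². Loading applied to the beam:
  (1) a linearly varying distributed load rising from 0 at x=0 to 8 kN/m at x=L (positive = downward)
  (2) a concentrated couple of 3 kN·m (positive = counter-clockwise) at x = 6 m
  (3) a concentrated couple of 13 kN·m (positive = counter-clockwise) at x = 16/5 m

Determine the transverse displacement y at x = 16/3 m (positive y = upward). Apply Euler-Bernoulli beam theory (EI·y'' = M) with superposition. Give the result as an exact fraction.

y(16/3) = -820063/911250000 m

Load 1 — triangular load w₀=8 kN/m (0→w₀ over full span):
  y_1 = -w₀x(7L⁴-10L²x²+3x⁴)/(360LEI) = -8·(16/3)·(7·8⁴-10·8²·(16/3)²+3·(16/3)⁴)/(360·8·200000) = -2176/2278125 m
Load 2 — applied couple M₀=3 kN·m at a=6 m (b=L-a=2):
  y_2 = (M₀x³/(6L)+C₁x)/EI  [x≤a] with C₁=M₀(3b²-L²)/(6L)=-13/4 = (3·(16/3)³/(6·8)+(-13/4)·(16/3))/200000 = -53/1350000 m
Load 3 — applied couple M₀=13 kN·m at a=16/5 m (b=L-a=24/5):
  y_3 = (M₀x³/(6L)-M₀(x-a)²/2+C₁x)/EI  [x>a] with C₁=M₀(3b²-L²)/(6L)=104/75 = (13·(16/3)³/(6·8)-13·((16/3)-(16/5))²/2+(104/75)·(16/3))/200000 = 598/6328125 m
Superposition: y = Σ y_i = -820063/911250000 m ≈ -0.000900 m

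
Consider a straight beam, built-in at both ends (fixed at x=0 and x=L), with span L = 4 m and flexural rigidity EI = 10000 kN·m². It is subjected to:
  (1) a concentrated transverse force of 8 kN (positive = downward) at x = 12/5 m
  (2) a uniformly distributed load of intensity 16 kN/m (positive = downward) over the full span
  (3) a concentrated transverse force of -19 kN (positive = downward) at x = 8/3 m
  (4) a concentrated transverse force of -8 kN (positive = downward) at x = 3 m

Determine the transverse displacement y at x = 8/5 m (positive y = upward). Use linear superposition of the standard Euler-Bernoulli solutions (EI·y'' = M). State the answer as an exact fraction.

Load 1 — point force P=8 kN at a=12/5 m (b=L-a=8/5):
  y_1 = -Pb²x²(3aL-(3a+b)x)/(6L³EI)  [x≤a] = -8·(8/5)²·(8/5)²·(3·(12/5)·4-(3·(12/5)+(8/5))·(8/5))/(6·4³·10000) = -5888/29296875 m
Load 2 — uniform load w=16 kN/m over full span:
  y_2 = -wx²(L-x)²/(24EI) = -16·(8/5)²·(4-(8/5))²/(24·10000) = -384/390625 m
Load 3 — point force P=-19 kN at a=8/3 m (b=L-a=4/3):
  y_3 = -Pb²x²(3aL-(3a+b)x)/(6L³EI)  [x≤a] = -(-19)·(4/3)²·(8/5)²·(3·(8/3)·4-(3·(8/3)+(4/3))·(8/5))/(6·4³·10000) = 2432/6328125 m
Load 4 — point force P=-8 kN at a=3 m (b=L-a=1):
  y_4 = -Pb²x²(3aL-(3a+b)x)/(6L³EI)  [x≤a] = -(-8)·1²·(8/5)²·(3·3·4-(3·3+1)·(8/5))/(6·4³·10000) = 1/9375 m
Superposition: y = Σ y_i = -548201/791015625 m ≈ -0.000693 m

y(8/5) = -548201/791015625 m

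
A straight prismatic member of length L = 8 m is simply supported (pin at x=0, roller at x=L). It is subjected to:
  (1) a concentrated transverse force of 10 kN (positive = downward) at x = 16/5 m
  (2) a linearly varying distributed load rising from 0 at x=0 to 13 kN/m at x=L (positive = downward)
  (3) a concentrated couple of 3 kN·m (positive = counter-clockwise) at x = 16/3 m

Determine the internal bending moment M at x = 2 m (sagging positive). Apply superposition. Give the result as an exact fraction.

M(2) = 181/4 kN·m

Load 1 — point force P=10 kN at a=16/5 m (b=L-a=24/5):
  M_1 = Pbx/L  [x≤a] = 10·(24/5)·2/8 = 12 kN·m
Load 2 — triangular load w₀=13 kN/m (0→w₀ over full span):
  M_2 = w₀Lx/6 - w₀x³/(6L) = 13·8·2/6 - 13·2³/(6·8) = 65/2 kN·m
Load 3 — applied couple M₀=3 kN·m at a=16/3 m (b=L-a=8/3):
  M_3 = M₀x/L  [x≤a] = 3·2/8 = 3/4 kN·m
Superposition: M = Σ M_i = 181/4 kN·m ≈ 45.250000 kN·m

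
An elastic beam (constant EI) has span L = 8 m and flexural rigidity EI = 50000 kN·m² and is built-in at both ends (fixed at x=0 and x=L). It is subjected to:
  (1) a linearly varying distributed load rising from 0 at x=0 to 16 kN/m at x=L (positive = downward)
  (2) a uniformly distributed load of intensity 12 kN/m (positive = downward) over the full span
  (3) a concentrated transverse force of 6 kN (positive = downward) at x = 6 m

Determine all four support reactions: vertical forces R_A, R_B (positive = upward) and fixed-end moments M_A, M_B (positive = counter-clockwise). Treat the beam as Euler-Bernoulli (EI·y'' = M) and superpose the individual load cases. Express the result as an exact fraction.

Load 1 — triangular load w₀=16 kN/m (0→w₀ over full span):
  R_A = 3w₀L/20 = 3·16·8/20 = 96/5 kN
  M_A = w₀L²/30 = 16·8²/30 = 512/15 kN·m
  R_B = 7w₀L/20 = 7·16·8/20 = 224/5 kN
  M_B = -w₀L²/20 = -16·8²/20 = -256/5 kN·m
Load 2 — uniform load w=12 kN/m over full span:
  R_A = wL/2 = 12·8/2 = 48 kN
  M_A = wL²/12 = 12·8²/12 = 64 kN·m
  R_B = wL/2 = 12·8/2 = 48 kN
  M_B = -wL²/12 = -12·8²/12 = -64 kN·m
Load 3 — point force P=6 kN at a=6 m (b=L-a=2):
  R_A = Pb²(3a+b)/L³ = 6·2²·(3·6+2)/8³ = 15/16 kN
  M_A = Pab²/L² = 6·6·2²/8² = 9/4 kN·m
  R_B = Pa²(a+3b)/L³ = 6·6²·(6+3·2)/8³ = 81/16 kN
  M_B = -Pa²b/L² = -6·6²·2/8² = -27/4 kN·m
Superposition: R_A = 5451/80 kN, M_A = 6023/60 kN·m, R_B = 7829/80 kN, M_B = -2439/20 kN·m

R_A = 5451/80 kN, M_A = 6023/60 kN·m, R_B = 7829/80 kN, M_B = -2439/20 kN·m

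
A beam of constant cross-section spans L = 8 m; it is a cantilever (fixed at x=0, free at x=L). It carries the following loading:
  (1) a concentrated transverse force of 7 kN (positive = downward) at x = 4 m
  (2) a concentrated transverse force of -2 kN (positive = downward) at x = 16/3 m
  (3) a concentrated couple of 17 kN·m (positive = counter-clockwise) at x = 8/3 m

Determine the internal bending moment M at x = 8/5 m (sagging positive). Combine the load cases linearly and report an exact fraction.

M(8/5) = 23/3 kN·m

Load 1 — point force P=7 kN at a=4 m (b=L-a=4):
  M_1 = -P(a-x)  [x≤a] = -7·(4-(8/5)) = -84/5 kN·m
Load 2 — point force P=-2 kN at a=16/3 m (b=L-a=8/3):
  M_2 = -P(a-x)  [x≤a] = -(-2)·((16/3)-(8/5)) = 112/15 kN·m
Load 3 — applied couple M₀=17 kN·m at a=8/3 m (b=L-a=16/3):
  M_3 = M₀  [x≤a] = 17 = 17 kN·m
Superposition: M = Σ M_i = 23/3 kN·m ≈ 7.666667 kN·m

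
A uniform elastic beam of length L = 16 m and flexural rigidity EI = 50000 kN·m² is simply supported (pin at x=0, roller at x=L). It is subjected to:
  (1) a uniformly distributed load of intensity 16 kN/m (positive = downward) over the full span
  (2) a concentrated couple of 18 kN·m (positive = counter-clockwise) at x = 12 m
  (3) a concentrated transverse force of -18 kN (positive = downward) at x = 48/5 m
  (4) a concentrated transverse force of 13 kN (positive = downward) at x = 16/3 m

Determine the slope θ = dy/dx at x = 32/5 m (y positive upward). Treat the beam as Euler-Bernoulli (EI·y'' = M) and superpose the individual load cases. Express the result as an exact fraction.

Load 1 — uniform load w=16 kN/m over full span:
  θ_1 = -w(L³-6Lx²+4x³)/(24EI) = -16·(16³-6·16·(32/5)²+4·(32/5)³)/(24·50000) = -18944/1171875 rad
Load 2 — applied couple M₀=18 kN·m at a=12 m (b=L-a=4):
  θ_2 = (M₀x²/(2L)+C₁)/EI  [x≤a] with C₁=M₀(3b²-L²)/(6L)=-39 = (18·(32/5)²/(2·16)+(-39))/50000 = -399/1250000 rad
Load 3 — point force P=-18 kN at a=48/5 m (b=L-a=32/5):
  θ_3 = -Pb(L²-b²-3x²)/(6LEI)  [x≤a] = -(-18)·(32/5)·(16²-(32/5)²-3·(32/5)²)/(6·16·50000) = 864/390625 rad
Load 4 — point force P=13 kN at a=16/3 m (b=L-a=32/3):
  θ_4 = -Pa(2L²-6Lx+3x²+a²)/(6LEI)  [x>a] = -13·(16/3)·(2·16²-6·16·(32/5)+3·(32/5)²+(16/3)²)/(6·16·50000) = -4472/6328125 rad
Superposition: θ = Σ θ_i = -7583419/506250000 rad ≈ -0.014980 rad

θ(32/5) = -7583419/506250000 rad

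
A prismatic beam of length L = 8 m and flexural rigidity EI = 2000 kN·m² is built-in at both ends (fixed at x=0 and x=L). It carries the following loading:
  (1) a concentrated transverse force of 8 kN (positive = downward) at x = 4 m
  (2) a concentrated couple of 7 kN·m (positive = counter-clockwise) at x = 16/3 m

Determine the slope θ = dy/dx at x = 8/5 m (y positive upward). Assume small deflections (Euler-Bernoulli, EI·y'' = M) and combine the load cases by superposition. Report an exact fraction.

Load 1 — point force P=8 kN at a=4 m (b=L-a=4):
  θ_1 = -Pb²x(2aL-(3a+b)x)/(2L³EI)  [x≤a] = -8·4²·(8/5)·(2·4·8-(3·4+4)·(8/5))/(2·8³·2000) = -12/3125 rad
Load 2 — applied couple M₀=7 kN·m at a=16/3 m (b=L-a=8/3):
  θ_2 = (R_Ax²/2 - M_Ax)/EI  [x≤a] with R_A=7/6, M_A=7/3 = ((7/6)·(8/5)²/2 - (7/3)·(8/5))/2000 = -7/6250 rad
Superposition: θ = Σ θ_i = -31/6250 rad ≈ -0.004960 rad

θ(8/5) = -31/6250 rad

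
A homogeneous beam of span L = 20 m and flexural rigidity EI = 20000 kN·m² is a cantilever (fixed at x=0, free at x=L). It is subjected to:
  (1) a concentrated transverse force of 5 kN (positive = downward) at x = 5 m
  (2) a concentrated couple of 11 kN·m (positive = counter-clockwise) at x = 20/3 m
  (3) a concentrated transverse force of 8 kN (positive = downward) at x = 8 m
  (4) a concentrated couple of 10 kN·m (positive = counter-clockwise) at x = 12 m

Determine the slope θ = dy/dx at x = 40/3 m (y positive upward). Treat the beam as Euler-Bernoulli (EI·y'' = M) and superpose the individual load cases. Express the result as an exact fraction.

Load 1 — point force P=5 kN at a=5 m (b=L-a=15):
  θ_1 = -Pa²/(2EI)  [x>a] = -5·5²/(2·20000) = -1/320 rad
Load 2 — applied couple M₀=11 kN·m at a=20/3 m (b=L-a=40/3):
  θ_2 = M₀a/EI  [x>a] = 11·(20/3)/20000 = 11/3000 rad
Load 3 — point force P=8 kN at a=8 m (b=L-a=12):
  θ_3 = -Pa²/(2EI)  [x>a] = -8·8²/(2·20000) = -8/625 rad
Load 4 — applied couple M₀=10 kN·m at a=12 m (b=L-a=8):
  θ_4 = M₀a/EI  [x>a] = 10·12/20000 = 3/500 rad
Superposition: θ = Σ θ_i = -751/120000 rad ≈ -0.006258 rad

θ(40/3) = -751/120000 rad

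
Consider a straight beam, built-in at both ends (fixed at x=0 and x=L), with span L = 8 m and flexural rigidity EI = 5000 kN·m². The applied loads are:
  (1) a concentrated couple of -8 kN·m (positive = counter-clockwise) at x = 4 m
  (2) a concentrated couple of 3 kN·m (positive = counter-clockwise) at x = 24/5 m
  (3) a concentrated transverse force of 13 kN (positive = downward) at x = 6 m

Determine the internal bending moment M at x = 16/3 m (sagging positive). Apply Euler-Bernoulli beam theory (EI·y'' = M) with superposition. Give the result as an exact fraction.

M(16/3) = 4127/600 kN·m

Load 1 — applied couple M₀=-8 kN·m at a=4 m (b=L-a=4):
  M_1 = R_Ax - M_A - M₀  [x>a] with R_A=-3/2, M_A=-2 = (-3/2)·(16/3) - (-2) - (-8) = 2 kN·m
Load 2 — applied couple M₀=3 kN·m at a=24/5 m (b=L-a=16/5):
  M_2 = R_Ax - M_A - M₀  [x>a] with R_A=27/50, M_A=24/25 = (27/50)·(16/3) - (24/25) - 3 = -27/25 kN·m
Load 3 — point force P=13 kN at a=6 m (b=L-a=2):
  M_3 = Pb²(3a+b)x/L³ - Pab²/L²  [x≤a] = 13·2²·(3·6+2)·(16/3)/8³ - 13·6·2²/8² = 143/24 kN·m
Superposition: M = Σ M_i = 4127/600 kN·m ≈ 6.878333 kN·m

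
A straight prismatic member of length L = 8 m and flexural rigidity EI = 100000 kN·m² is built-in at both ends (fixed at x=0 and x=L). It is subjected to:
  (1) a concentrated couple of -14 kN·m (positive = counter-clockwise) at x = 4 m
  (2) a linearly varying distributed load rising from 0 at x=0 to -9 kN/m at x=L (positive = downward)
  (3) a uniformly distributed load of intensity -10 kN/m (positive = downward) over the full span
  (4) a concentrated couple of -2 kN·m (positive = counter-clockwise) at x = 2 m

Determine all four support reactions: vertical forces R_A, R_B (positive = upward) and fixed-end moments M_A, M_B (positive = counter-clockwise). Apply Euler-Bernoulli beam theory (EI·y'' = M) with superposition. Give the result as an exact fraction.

R_A = -8593/160 kN, M_A = -9079/120 kN·m, R_B = -9967/160 kN, M_B = 9361/120 kN·m

Load 1 — applied couple M₀=-14 kN·m at a=4 m (b=L-a=4):
  R_A = 6M₀ab/L³ = 6·(-14)·4·4/8³ = -21/8 kN
  M_A = M₀b(2a-b)/L² = (-14)·4·(2·4-4)/8² = -7/2 kN·m
  R_B = -6M₀ab/L³ = -6·(-14)·4·4/8³ = 21/8 kN
  M_B = M₀a(2b-a)/L² = (-14)·4·(2·4-4)/8² = -7/2 kN·m
Load 2 — triangular load w₀=-9 kN/m (0→w₀ over full span):
  R_A = 3w₀L/20 = 3·(-9)·8/20 = -54/5 kN
  M_A = w₀L²/30 = (-9)·8²/30 = -96/5 kN·m
  R_B = 7w₀L/20 = 7·(-9)·8/20 = -126/5 kN
  M_B = -w₀L²/20 = -(-9)·8²/20 = 144/5 kN·m
Load 3 — uniform load w=-10 kN/m over full span:
  R_A = wL/2 = (-10)·8/2 = -40 kN
  M_A = wL²/12 = (-10)·8²/12 = -160/3 kN·m
  R_B = wL/2 = (-10)·8/2 = -40 kN
  M_B = -wL²/12 = -(-10)·8²/12 = 160/3 kN·m
Load 4 — applied couple M₀=-2 kN·m at a=2 m (b=L-a=6):
  R_A = 6M₀ab/L³ = 6·(-2)·2·6/8³ = -9/32 kN
  M_A = M₀b(2a-b)/L² = (-2)·6·(2·2-6)/8² = 3/8 kN·m
  R_B = -6M₀ab/L³ = -6·(-2)·2·6/8³ = 9/32 kN
  M_B = M₀a(2b-a)/L² = (-2)·2·(2·6-2)/8² = -5/8 kN·m
Superposition: R_A = -8593/160 kN, M_A = -9079/120 kN·m, R_B = -9967/160 kN, M_B = 9361/120 kN·m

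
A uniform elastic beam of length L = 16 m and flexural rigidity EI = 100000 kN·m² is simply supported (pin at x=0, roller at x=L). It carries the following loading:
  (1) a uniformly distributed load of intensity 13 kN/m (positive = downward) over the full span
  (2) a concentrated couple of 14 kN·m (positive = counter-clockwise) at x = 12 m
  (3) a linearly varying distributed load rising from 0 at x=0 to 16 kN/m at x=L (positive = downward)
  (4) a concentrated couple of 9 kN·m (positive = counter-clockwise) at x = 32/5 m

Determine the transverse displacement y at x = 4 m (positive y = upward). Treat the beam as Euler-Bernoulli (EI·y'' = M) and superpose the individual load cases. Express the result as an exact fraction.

y(4) = -474487/3750000 m

Load 1 — uniform load w=13 kN/m over full span:
  y_1 = -wx(L³-2Lx²+x³)/(24EI) = -13·4·(16³-2·16·4²+4³)/(24·100000) = -247/3125 m
Load 2 — applied couple M₀=14 kN·m at a=12 m (b=L-a=4):
  y_2 = (M₀x³/(6L)+C₁x)/EI  [x≤a] with C₁=M₀(3b²-L²)/(6L)=-91/3 = (14·4³/(6·16)+(-91/3)·4)/100000 = -7/6250 m
Load 3 — triangular load w₀=16 kN/m (0→w₀ over full span):
  y_3 = -w₀x(7L⁴-10L²x²+3x⁴)/(360LEI) = -16·4·(7·16⁴-10·16²·4²+3·4⁴)/(360·16·100000) = -436/9375 m
Load 4 — applied couple M₀=9 kN·m at a=32/5 m (b=L-a=48/5):
  y_4 = (M₀x³/(6L)+C₁x)/EI  [x≤a] with C₁=M₀(3b²-L²)/(6L)=48/25 = (9·4³/(6·16)+(48/25)·4)/100000 = 171/1250000 m
Superposition: y = Σ y_i = -474487/3750000 m ≈ -0.126530 m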